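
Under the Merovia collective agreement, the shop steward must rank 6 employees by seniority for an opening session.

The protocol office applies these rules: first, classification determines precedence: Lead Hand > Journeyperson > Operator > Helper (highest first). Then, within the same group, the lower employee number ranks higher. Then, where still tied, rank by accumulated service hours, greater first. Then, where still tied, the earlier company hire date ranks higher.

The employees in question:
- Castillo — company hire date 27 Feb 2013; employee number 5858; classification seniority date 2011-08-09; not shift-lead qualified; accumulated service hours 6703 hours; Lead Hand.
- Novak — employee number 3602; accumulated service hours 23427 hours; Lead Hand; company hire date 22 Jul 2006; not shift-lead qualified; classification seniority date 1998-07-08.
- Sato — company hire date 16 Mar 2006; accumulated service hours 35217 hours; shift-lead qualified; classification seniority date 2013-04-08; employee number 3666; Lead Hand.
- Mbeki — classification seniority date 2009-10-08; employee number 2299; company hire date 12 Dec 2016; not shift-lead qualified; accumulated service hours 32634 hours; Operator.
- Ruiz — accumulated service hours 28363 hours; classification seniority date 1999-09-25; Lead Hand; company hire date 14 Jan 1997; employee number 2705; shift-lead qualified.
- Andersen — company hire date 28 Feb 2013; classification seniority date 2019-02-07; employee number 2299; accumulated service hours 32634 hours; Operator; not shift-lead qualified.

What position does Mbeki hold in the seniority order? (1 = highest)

6

By classification: Ruiz, Novak, Sato and Castillo (Lead Hand); then Andersen and Mbeki (Operator).
Among Ruiz, Novak, Sato and Castillo, by employee number (lower first): Ruiz (2705) before Novak (3602) before Sato (3666) before Castillo (5858).
Andersen and Mbeki both have employee number 2299, so the next rule applies.
Andersen and Mbeki both have accumulated service hours 32634 hours, so the next rule applies.
Among Andersen and Mbeki, by company hire date (earlier first): Andersen (28 Feb 2013) before Mbeki (12 Dec 2016).
Order: Ruiz, Novak, Sato, Castillo, Andersen, Mbeki. So position 6.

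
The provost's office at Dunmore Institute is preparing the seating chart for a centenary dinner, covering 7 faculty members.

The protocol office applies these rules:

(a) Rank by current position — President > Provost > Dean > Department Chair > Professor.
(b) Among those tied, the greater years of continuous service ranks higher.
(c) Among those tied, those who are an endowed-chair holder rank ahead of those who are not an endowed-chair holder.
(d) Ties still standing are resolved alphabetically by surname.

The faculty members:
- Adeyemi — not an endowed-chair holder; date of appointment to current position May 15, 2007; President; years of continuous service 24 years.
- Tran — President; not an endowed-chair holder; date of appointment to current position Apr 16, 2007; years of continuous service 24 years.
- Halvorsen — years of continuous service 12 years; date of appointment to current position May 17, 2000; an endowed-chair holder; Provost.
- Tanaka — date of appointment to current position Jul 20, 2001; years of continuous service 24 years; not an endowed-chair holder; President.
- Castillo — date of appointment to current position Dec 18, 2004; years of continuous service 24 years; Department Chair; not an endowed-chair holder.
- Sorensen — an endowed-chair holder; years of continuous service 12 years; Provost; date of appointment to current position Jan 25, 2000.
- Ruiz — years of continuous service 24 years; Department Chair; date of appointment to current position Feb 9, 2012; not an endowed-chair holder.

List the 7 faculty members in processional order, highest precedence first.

By current position: Adeyemi, Tanaka and Tran (President); then Halvorsen and Sorensen (Provost); then Castillo and Ruiz (Department Chair).
Adeyemi, Tanaka and Tran all have years of continuous service 24 years, so the next rule applies.
Adeyemi, Tanaka and Tran are each not an endowed-chair holder, so the next rule applies.
Among Adeyemi, Tanaka and Tran, alphabetically by surname: Adeyemi before Tanaka before Tran.
Halvorsen and Sorensen both have years of continuous service 12 years, so the next rule applies.
Halvorsen and Sorensen are each an endowed-chair holder, so the next rule applies.
Among Halvorsen and Sorensen, alphabetically by surname: Halvorsen before Sorensen.
Castillo and Ruiz both have years of continuous service 24 years, so the next rule applies.
Castillo and Ruiz are each not an endowed-chair holder, so the next rule applies.
Among Castillo and Ruiz, alphabetically by surname: Castillo before Ruiz.
Full order: Adeyemi, Tanaka, Tran, Halvorsen, Sorensen, Castillo, Ruiz.

Adeyemi, Tanaka, Tran, Halvorsen, Sorensen, Castillo, Ruiz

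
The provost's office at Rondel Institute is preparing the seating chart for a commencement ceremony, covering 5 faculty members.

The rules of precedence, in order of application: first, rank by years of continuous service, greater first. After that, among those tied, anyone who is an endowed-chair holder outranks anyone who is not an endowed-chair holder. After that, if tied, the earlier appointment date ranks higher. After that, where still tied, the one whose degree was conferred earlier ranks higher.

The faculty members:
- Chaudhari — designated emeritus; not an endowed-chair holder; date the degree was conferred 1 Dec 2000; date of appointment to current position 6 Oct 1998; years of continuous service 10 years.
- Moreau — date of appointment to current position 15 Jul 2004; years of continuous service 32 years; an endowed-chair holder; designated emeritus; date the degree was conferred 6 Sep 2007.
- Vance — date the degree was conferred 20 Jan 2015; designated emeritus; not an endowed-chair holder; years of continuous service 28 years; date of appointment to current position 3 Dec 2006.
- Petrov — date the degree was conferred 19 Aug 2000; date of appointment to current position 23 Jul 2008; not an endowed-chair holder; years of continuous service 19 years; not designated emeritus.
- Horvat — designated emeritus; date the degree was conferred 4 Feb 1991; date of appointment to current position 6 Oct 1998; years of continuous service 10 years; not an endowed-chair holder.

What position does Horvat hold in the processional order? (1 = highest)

4

By years of continuous service (higher first): Moreau (32 years); then Vance (28 years); then Petrov (19 years); then Horvat and Chaudhari (both 10 years).
Horvat and Chaudhari are each not an endowed-chair holder, so the next rule applies.
Horvat and Chaudhari both have date of appointment to current position 6 Oct 1998, so the next rule applies.
Among Horvat and Chaudhari, by date the degree was conferred (earlier first): Horvat (4 Feb 1991) before Chaudhari (1 Dec 2000).
Order: Moreau, Vance, Petrov, Horvat, Chaudhari. So position 4.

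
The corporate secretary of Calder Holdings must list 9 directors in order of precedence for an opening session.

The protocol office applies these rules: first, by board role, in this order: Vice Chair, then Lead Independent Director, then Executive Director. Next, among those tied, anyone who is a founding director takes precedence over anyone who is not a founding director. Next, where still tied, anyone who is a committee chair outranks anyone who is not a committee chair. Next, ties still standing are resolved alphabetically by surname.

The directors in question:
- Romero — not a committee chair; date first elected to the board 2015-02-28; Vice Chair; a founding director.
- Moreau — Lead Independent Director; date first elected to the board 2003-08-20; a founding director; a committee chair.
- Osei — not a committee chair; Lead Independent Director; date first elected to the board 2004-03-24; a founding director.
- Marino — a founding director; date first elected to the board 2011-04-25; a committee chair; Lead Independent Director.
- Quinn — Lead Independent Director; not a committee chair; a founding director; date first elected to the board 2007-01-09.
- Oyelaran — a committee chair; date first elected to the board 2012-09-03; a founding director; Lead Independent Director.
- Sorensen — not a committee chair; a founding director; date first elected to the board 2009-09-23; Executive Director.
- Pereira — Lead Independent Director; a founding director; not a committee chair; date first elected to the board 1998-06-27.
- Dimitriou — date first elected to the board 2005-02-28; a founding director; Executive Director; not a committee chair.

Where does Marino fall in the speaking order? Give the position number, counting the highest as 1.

2

By board role: Romero (Vice Chair); then Marino, Moreau, Oyelaran, Osei, Pereira and Quinn (Lead Independent Director); then Dimitriou and Sorensen (Executive Director).
Marino, Moreau, Oyelaran, Osei, Pereira and Quinn are each a founding director, so the next rule applies.
Among Marino, Moreau, Oyelaran, Osei, Pereira and Quinn, a committee chair before not a committee chair: Marino, Moreau and Oyelaran (a committee chair) before Osei, Pereira and Quinn (not a committee chair).
Among Marino, Moreau and Oyelaran, alphabetically by surname: Marino before Moreau before Oyelaran.
Among Osei, Pereira and Quinn, alphabetically by surname: Osei before Pereira before Quinn.
Dimitriou and Sorensen are each a founding director, so the next rule applies.
Dimitriou and Sorensen are each not a committee chair, so the next rule applies.
Among Dimitriou and Sorensen, alphabetically by surname: Dimitriou before Sorensen.
Order: Romero, Marino, Moreau, Oyelaran, Osei, Pereira, Quinn, Dimitriou, Sorensen. So position 2.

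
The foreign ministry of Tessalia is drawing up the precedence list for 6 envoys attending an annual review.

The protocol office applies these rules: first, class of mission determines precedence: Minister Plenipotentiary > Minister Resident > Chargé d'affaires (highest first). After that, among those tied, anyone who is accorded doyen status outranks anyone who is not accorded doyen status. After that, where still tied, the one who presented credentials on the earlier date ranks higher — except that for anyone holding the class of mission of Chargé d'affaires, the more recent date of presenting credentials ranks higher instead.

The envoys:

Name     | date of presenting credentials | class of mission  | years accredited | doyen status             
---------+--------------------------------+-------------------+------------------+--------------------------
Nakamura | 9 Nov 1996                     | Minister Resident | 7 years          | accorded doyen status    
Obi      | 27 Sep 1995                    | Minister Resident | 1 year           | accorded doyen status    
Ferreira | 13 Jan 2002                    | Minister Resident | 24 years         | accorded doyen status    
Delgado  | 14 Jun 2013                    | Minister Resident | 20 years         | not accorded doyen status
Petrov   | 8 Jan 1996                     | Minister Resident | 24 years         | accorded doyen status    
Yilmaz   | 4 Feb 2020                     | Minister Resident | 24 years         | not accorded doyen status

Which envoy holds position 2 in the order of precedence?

By class of mission: Obi, Petrov, Nakamura, Ferreira, Delgado and Yilmaz (Minister Resident).
Among Obi, Petrov, Nakamura, Ferreira, Delgado and Yilmaz, accorded doyen status before not accorded doyen status: Obi, Petrov, Nakamura and Ferreira (accorded doyen status) before Delgado and Yilmaz (not accorded doyen status).
Among Obi, Petrov, Nakamura and Ferreira, by date of presenting credentials (earlier first): Obi (27 Sep 1995) before Petrov (8 Jan 1996) before Nakamura (9 Nov 1996) before Ferreira (13 Jan 2002).
Among Delgado and Yilmaz, by date of presenting credentials (earlier first): Delgado (14 Jun 2013) before Yilmaz (4 Feb 2020).
Order: Obi, Petrov, Nakamura, Ferreira, Delgado, Yilmaz.

Petrov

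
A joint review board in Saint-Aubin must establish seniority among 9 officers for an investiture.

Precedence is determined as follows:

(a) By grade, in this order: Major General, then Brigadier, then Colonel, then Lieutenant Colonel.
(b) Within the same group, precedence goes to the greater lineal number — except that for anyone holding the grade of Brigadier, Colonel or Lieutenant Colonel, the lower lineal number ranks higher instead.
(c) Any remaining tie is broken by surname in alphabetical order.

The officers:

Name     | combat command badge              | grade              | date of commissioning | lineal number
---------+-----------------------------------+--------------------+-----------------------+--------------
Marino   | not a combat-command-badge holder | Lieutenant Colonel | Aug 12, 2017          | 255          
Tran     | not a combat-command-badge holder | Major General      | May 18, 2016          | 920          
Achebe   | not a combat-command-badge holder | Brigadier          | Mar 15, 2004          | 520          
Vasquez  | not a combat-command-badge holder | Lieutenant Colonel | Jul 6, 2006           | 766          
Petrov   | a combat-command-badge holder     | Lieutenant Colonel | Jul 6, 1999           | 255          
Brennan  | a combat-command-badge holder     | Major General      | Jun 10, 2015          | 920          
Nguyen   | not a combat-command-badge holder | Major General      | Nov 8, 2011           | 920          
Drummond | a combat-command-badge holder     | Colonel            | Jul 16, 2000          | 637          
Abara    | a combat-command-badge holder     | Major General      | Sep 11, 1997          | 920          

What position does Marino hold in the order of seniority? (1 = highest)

7

By grade: Abara, Brennan, Nguyen and Tran (Major General); then Achebe (Brigadier); then Drummond (Colonel); then Marino, Petrov and Vasquez (Lieutenant Colonel).
Abara, Brennan, Nguyen and Tran all have lineal number 920, so the next rule applies.
Among Abara, Brennan, Nguyen and Tran, alphabetically by surname: Abara before Brennan before Nguyen before Tran.
Among Marino, Petrov and Vasquez, by lineal number (lower first) (reversed rule for this group): Marino and Petrov (255) before Vasquez (766).
Among Marino and Petrov, alphabetically by surname: Marino before Petrov.
Order: Abara, Brennan, Nguyen, Tran, Achebe, Drummond, Marino, Petrov, Vasquez. So position 7.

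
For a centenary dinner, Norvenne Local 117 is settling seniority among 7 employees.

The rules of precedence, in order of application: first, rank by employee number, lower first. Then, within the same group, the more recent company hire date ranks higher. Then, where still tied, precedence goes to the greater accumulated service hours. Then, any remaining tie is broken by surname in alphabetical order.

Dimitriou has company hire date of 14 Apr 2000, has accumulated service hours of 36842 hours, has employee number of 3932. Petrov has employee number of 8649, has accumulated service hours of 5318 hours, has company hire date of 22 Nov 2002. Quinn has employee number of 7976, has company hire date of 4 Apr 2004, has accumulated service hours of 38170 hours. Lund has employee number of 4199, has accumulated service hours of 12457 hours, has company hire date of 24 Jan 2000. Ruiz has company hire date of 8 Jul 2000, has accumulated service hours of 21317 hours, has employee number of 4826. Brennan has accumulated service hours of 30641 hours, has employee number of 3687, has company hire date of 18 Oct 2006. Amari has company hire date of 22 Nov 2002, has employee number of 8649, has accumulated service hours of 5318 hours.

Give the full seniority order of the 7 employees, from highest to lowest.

By employee number (lower first): Brennan (3687); then Dimitriou (3932); then Lund (4199); then Ruiz (4826); then Quinn (7976); then Amari and Petrov (both 8649).
Amari and Petrov both have company hire date 22 Nov 2002, so the next rule applies.
Amari and Petrov both have accumulated service hours 5318 hours, so the next rule applies.
Among Amari and Petrov, alphabetically by surname: Amari before Petrov.
Full order: Brennan, Dimitriou, Lund, Ruiz, Quinn, Amari, Petrov.

Brennan, Dimitriou, Lund, Ruiz, Quinn, Amari, Petrov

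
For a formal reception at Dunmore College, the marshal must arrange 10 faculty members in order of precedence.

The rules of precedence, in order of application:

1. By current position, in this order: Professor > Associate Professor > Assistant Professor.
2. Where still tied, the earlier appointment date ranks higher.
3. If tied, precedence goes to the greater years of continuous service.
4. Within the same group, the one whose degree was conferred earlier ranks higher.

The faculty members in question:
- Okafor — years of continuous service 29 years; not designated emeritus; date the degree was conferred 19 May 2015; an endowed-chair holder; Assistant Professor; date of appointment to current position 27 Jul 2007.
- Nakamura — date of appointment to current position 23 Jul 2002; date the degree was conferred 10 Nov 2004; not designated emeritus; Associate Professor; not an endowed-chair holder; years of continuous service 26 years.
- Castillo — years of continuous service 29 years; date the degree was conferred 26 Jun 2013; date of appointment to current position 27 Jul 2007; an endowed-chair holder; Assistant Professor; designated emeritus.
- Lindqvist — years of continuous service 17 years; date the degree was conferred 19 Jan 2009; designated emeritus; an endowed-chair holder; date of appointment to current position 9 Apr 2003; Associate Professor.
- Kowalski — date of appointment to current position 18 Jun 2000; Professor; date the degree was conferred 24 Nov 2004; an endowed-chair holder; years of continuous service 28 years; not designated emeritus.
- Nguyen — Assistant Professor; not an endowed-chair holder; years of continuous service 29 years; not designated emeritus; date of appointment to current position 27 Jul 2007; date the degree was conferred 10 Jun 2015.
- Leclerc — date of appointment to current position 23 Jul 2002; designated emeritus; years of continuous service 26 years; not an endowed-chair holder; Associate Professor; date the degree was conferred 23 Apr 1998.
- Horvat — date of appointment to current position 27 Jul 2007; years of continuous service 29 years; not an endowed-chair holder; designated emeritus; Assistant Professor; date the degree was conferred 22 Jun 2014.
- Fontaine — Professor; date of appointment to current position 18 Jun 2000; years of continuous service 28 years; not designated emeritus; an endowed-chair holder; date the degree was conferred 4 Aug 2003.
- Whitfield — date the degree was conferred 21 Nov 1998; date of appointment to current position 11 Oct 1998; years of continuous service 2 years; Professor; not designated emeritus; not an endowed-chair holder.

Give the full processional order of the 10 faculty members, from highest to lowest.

By current position: Whitfield, Fontaine and Kowalski (Professor); then Leclerc, Nakamura and Lindqvist (Associate Professor); then Castillo, Horvat, Okafor and Nguyen (Assistant Professor).
Among Whitfield, Fontaine and Kowalski, by date of appointment to current position (earlier first): Whitfield (11 Oct 1998) before Fontaine and Kowalski (18 Jun 2000).
Fontaine and Kowalski both have years of continuous service 28 years, so the next rule applies.
Among Fontaine and Kowalski, by date the degree was conferred (earlier first): Fontaine (4 Aug 2003) before Kowalski (24 Nov 2004).
Among Leclerc, Nakamura and Lindqvist, by date of appointment to current position (earlier first): Leclerc and Nakamura (23 Jul 2002) before Lindqvist (9 Apr 2003).
Leclerc and Nakamura both have years of continuous service 26 years, so the next rule applies.
Among Leclerc and Nakamura, by date the degree was conferred (earlier first): Leclerc (23 Apr 1998) before Nakamura (10 Nov 2004).
Castillo, Horvat, Okafor and Nguyen all have date of appointment to current position 27 Jul 2007, so the next rule applies.
Castillo, Horvat, Okafor and Nguyen all have years of continuous service 29 years, so the next rule applies.
Among Castillo, Horvat, Okafor and Nguyen, by date the degree was conferred (earlier first): Castillo (26 Jun 2013) before Horvat (22 Jun 2014) before Okafor (19 May 2015) before Nguyen (10 Jun 2015).
Full order: Whitfield, Fontaine, Kowalski, Leclerc, Nakamura, Lindqvist, Castillo, Horvat, Okafor, Nguyen.

Whitfield, Fontaine, Kowalski, Leclerc, Nakamura, Lindqvist, Castillo, Horvat, Okafor, Nguyen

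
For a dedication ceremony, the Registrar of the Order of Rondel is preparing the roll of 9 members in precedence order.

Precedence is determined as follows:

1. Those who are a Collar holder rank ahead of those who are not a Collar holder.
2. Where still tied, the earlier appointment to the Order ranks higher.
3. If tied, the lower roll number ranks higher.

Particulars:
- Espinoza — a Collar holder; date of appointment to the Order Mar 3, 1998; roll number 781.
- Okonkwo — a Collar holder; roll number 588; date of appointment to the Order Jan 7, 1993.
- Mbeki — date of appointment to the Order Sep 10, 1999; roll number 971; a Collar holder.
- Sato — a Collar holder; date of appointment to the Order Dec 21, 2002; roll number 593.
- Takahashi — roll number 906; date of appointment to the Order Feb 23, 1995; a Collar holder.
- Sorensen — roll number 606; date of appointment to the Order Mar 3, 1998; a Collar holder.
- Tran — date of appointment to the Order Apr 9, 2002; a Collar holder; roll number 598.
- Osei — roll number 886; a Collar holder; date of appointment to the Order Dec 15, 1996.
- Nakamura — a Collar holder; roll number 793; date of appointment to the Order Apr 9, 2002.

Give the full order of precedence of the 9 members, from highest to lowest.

Okonkwo, Takahashi, Osei, Sorensen, Espinoza, Mbeki, Tran, Nakamura, Sato

By the first rule: Okonkwo, Takahashi, Osei, Sorensen, Espinoza, Mbeki, Tran, Nakamura and Sato (each a Collar holder).
Among Okonkwo, Takahashi, Osei, Sorensen, Espinoza, Mbeki, Tran, Nakamura and Sato, by date of appointment to the Order (earlier first): Okonkwo (Jan 7, 1993) before Takahashi (Feb 23, 1995) before Osei (Dec 15, 1996) before Sorensen and Espinoza (Mar 3, 1998) before Mbeki (Sep 10, 1999) before Tran and Nakamura (Apr 9, 2002) before Sato (Dec 21, 2002).
Among Sorensen and Espinoza, by roll number (lower first): Sorensen (606) before Espinoza (781).
Among Tran and Nakamura, by roll number (lower first): Tran (598) before Nakamura (793).
Full order: Okonkwo, Takahashi, Osei, Sorensen, Espinoza, Mbeki, Tran, Nakamura, Sato.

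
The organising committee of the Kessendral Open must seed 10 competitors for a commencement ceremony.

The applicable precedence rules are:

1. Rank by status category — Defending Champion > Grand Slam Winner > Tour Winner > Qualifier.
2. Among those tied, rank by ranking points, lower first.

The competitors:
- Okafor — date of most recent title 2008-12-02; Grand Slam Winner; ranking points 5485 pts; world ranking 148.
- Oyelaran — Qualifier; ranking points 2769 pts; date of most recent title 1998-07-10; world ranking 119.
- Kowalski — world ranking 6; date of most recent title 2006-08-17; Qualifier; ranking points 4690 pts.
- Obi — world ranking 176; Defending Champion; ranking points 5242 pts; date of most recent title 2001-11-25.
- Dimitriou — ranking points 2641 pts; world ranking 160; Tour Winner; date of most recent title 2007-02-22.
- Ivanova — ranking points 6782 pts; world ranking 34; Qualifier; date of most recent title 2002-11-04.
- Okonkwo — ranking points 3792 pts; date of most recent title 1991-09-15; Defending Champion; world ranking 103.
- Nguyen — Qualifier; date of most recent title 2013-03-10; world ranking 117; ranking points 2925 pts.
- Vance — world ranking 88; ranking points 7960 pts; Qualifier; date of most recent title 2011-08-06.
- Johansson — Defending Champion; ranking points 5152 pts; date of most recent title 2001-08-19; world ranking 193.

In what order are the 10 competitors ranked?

Okonkwo, Johansson, Obi, Okafor, Dimitriou, Oyelaran, Nguyen, Kowalski, Ivanova, Vance

By status category: Okonkwo, Johansson and Obi (Defending Champion); then Okafor (Grand Slam Winner); then Dimitriou (Tour Winner); then Oyelaran, Nguyen, Kowalski, Ivanova and Vance (Qualifier).
Among Okonkwo, Johansson and Obi, by ranking points (lower first): Okonkwo (3792 pts) before Johansson (5152 pts) before Obi (5242 pts).
Among Oyelaran, Nguyen, Kowalski, Ivanova and Vance, by ranking points (lower first): Oyelaran (2769 pts) before Nguyen (2925 pts) before Kowalski (4690 pts) before Ivanova (6782 pts) before Vance (7960 pts).
Full order: Okonkwo, Johansson, Obi, Okafor, Dimitriou, Oyelaran, Nguyen, Kowalski, Ivanova, Vance.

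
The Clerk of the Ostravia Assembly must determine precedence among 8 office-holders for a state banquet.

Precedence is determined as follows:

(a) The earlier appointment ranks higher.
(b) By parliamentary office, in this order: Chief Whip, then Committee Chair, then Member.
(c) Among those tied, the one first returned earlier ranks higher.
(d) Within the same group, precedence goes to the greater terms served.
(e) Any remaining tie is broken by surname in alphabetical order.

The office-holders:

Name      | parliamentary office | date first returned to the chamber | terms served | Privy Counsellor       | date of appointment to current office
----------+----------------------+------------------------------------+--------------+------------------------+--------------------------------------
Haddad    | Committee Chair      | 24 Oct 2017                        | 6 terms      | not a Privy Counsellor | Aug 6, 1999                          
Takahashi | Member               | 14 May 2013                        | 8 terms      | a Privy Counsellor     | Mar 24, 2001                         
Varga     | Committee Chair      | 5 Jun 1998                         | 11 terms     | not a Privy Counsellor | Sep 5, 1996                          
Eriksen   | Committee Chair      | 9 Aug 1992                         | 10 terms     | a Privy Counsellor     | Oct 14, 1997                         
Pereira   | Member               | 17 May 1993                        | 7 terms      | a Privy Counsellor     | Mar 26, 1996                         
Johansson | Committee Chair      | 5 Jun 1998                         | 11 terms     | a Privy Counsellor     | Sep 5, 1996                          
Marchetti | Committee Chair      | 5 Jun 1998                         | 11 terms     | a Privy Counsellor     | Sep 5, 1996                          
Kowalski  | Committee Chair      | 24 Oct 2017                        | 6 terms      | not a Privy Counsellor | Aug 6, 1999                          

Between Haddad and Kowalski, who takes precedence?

By date of appointment to current office (earlier first): Pereira (Mar 26, 1996); then Johansson, Marchetti and Varga (each Sep 5, 1996); then Eriksen (Oct 14, 1997); then Haddad and Kowalski (both Aug 6, 1999); then Takahashi (Mar 24, 2001).
Johansson, Marchetti and Varga are each Committee Chair, so the next rule applies.
Johansson, Marchetti and Varga all have date first returned to the chamber 5 Jun 1998, so the next rule applies.
Johansson, Marchetti and Varga all have terms served 11 terms, so the next rule applies.
Among Johansson, Marchetti and Varga, alphabetically by surname: Johansson before Marchetti before Varga.
Haddad and Kowalski are each Committee Chair, so the next rule applies.
Haddad and Kowalski both have date first returned to the chamber 24 Oct 2017, so the next rule applies.
Haddad and Kowalski both have terms served 6 terms, so the next rule applies.
Among Haddad and Kowalski, alphabetically by surname: Haddad before Kowalski.
So Haddad takes precedence.

Haddad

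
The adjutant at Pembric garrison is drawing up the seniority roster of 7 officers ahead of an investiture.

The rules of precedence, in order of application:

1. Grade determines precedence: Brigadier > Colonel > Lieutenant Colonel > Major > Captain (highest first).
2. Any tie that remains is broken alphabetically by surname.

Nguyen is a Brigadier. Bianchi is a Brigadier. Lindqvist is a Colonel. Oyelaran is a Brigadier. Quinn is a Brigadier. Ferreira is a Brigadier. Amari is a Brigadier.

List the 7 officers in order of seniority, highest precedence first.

Amari, Bianchi, Ferreira, Nguyen, Oyelaran, Quinn, Lindqvist

By grade: Amari, Bianchi, Ferreira, Nguyen, Oyelaran and Quinn (Brigadier); then Lindqvist (Colonel).
Among Amari, Bianchi, Ferreira, Nguyen, Oyelaran and Quinn, alphabetically by surname: Amari before Bianchi before Ferreira before Nguyen before Oyelaran before Quinn.
Full order: Amari, Bianchi, Ferreira, Nguyen, Oyelaran, Quinn, Lindqvist.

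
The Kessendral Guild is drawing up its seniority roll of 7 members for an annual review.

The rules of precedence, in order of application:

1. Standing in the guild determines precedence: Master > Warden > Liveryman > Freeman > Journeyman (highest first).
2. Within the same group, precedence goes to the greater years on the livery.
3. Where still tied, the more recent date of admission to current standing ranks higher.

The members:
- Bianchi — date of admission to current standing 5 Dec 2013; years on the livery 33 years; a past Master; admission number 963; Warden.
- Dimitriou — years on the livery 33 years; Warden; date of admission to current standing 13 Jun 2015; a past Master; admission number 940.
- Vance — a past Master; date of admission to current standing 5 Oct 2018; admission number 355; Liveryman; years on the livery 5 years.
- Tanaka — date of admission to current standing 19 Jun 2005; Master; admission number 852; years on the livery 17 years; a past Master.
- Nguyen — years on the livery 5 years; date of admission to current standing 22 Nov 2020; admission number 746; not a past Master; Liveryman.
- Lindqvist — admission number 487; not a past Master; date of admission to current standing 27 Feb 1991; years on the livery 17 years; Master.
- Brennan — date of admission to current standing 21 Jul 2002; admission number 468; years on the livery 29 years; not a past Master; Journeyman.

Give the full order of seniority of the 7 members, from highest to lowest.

By standing in the guild: Tanaka and Lindqvist (Master); then Dimitriou and Bianchi (Warden); then Nguyen and Vance (Liveryman); then Brennan (Journeyman).
Tanaka and Lindqvist both have years on the livery 17 years, so the next rule applies.
Among Tanaka and Lindqvist, by date of admission to current standing (later first): Tanaka (19 Jun 2005) before Lindqvist (27 Feb 1991).
Dimitriou and Bianchi both have years on the livery 33 years, so the next rule applies.
Among Dimitriou and Bianchi, by date of admission to current standing (later first): Dimitriou (13 Jun 2015) before Bianchi (5 Dec 2013).
Nguyen and Vance both have years on the livery 5 years, so the next rule applies.
Among Nguyen and Vance, by date of admission to current standing (later first): Nguyen (22 Nov 2020) before Vance (5 Oct 2018).
Full order: Tanaka, Lindqvist, Dimitriou, Bianchi, Nguyen, Vance, Brennan.

Tanaka, Lindqvist, Dimitriou, Bianchi, Nguyen, Vance, Brennan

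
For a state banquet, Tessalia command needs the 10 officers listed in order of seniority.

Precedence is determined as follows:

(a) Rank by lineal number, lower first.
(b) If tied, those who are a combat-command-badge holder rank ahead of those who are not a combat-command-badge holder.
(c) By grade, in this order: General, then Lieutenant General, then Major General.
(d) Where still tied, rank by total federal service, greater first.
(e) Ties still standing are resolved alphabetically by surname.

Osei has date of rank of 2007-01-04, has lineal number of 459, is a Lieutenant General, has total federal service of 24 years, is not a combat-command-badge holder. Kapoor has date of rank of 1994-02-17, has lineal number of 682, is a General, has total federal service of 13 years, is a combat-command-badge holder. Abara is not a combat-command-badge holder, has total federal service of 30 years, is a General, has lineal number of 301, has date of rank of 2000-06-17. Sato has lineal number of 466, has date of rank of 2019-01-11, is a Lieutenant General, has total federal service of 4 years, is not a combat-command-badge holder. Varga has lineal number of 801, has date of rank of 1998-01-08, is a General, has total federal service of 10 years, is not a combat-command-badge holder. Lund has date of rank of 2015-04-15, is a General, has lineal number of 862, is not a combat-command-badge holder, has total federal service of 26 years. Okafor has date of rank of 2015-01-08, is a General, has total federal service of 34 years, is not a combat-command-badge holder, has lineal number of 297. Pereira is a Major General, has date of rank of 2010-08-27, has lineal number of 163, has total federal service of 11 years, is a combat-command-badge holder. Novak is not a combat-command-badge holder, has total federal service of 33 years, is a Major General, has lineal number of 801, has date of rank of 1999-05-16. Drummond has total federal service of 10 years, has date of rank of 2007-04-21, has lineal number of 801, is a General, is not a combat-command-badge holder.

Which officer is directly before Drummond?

Kapoor

By lineal number (lower first): Pereira (163); then Okafor (297); then Abara (301); then Osei (459); then Sato (466); then Kapoor (682); then Drummond, Varga and Novak (each 801); then Lund (862).
Drummond, Varga and Novak are each not a combat-command-badge holder, so the next rule applies.
Among Drummond, Varga and Novak, by grade: Drummond and Varga (General) before Novak (Major General).
Drummond and Varga both have total federal service 10 years, so the next rule applies.
Among Drummond and Varga, alphabetically by surname: Drummond before Varga.
Order: Pereira, Okafor, Abara, Osei, Sato, Kapoor, Drummond, Varga, Novak, Lund.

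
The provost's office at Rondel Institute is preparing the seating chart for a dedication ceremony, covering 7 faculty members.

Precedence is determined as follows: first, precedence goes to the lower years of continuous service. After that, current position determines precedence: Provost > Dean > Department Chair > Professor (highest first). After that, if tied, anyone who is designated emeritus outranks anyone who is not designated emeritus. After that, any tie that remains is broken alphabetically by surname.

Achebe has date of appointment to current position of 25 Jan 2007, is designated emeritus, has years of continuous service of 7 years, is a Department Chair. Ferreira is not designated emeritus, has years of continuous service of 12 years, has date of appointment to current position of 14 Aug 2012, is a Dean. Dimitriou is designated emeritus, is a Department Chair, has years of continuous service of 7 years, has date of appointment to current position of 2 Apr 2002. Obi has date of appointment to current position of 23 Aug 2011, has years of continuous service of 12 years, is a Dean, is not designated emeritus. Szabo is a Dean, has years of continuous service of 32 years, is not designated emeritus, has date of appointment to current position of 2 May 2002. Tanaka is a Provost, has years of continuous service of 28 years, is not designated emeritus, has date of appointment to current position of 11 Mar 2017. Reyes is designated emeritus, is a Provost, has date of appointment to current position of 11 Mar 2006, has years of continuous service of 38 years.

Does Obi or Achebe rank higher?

Achebe

By years of continuous service (lower first): Achebe and Dimitriou (both 7 years); then Ferreira and Obi (both 12 years); then Tanaka (28 years); then Szabo (32 years); then Reyes (38 years).
Achebe and Dimitriou are each Department Chair, so the next rule applies.
Achebe and Dimitriou are each designated emeritus, so the next rule applies.
Among Achebe and Dimitriou, alphabetically by surname: Achebe before Dimitriou.
Ferreira and Obi are each Dean, so the next rule applies.
Ferreira and Obi are each not designated emeritus, so the next rule applies.
Among Ferreira and Obi, alphabetically by surname: Ferreira before Obi.
So Achebe takes precedence.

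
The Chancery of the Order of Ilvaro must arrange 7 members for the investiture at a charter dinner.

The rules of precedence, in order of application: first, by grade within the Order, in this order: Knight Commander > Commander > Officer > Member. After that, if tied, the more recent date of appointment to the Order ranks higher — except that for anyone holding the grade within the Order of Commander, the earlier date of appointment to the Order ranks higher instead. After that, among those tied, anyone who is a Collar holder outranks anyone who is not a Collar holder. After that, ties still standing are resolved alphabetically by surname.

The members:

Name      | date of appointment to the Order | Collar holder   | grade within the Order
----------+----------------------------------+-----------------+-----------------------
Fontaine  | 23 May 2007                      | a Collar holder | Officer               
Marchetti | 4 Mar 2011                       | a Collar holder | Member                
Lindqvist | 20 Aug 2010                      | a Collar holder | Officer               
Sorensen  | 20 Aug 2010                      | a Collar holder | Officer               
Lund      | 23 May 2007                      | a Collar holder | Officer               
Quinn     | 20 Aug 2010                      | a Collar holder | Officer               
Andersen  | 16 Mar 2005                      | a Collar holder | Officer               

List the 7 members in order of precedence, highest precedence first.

Lindqvist, Quinn, Sorensen, Fontaine, Lund, Andersen, Marchetti

By grade within the Order: Lindqvist, Quinn, Sorensen, Fontaine, Lund and Andersen (Officer); then Marchetti (Member).
Among Lindqvist, Quinn, Sorensen, Fontaine, Lund and Andersen, by date of appointment to the Order (later first): Lindqvist, Quinn and Sorensen (20 Aug 2010) before Fontaine and Lund (23 May 2007) before Andersen (16 Mar 2005).
Lindqvist, Quinn and Sorensen are each a Collar holder, so the next rule applies.
Among Lindqvist, Quinn and Sorensen, alphabetically by surname: Lindqvist before Quinn before Sorensen.
Fontaine and Lund are each a Collar holder, so the next rule applies.
Among Fontaine and Lund, alphabetically by surname: Fontaine before Lund.
Full order: Lindqvist, Quinn, Sorensen, Fontaine, Lund, Andersen, Marchetti.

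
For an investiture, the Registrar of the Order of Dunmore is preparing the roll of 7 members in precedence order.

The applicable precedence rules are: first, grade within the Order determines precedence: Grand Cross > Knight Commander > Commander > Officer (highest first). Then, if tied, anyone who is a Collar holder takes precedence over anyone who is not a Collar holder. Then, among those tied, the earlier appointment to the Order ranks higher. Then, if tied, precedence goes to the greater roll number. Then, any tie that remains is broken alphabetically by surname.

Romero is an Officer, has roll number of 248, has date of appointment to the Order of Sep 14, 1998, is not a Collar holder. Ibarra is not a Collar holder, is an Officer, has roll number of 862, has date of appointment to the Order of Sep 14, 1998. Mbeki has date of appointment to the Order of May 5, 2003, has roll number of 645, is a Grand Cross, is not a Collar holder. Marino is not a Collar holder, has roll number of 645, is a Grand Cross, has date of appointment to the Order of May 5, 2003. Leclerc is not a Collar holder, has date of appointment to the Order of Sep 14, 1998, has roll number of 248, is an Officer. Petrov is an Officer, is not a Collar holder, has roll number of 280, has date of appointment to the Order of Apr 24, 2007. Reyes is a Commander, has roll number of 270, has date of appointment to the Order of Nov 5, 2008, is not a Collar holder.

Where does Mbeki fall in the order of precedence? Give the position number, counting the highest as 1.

2

By grade within the Order: Marino and Mbeki (Grand Cross); then Reyes (Commander); then Ibarra, Leclerc, Romero and Petrov (Officer).
Marino and Mbeki are each not a Collar holder, so the next rule applies.
Marino and Mbeki both have date of appointment to the Order May 5, 2003, so the next rule applies.
Marino and Mbeki both have roll number 645, so the next rule applies.
Among Marino and Mbeki, alphabetically by surname: Marino before Mbeki.
Ibarra, Leclerc, Romero and Petrov are each not a Collar holder, so the next rule applies.
Among Ibarra, Leclerc, Romero and Petrov, by date of appointment to the Order (earlier first): Ibarra, Leclerc and Romero (Sep 14, 1998) before Petrov (Apr 24, 2007).
Among Ibarra, Leclerc and Romero, by roll number (higher first): Ibarra (862) before Leclerc and Romero (248).
Among Leclerc and Romero, alphabetically by surname: Leclerc before Romero.
Order: Marino, Mbeki, Reyes, Ibarra, Leclerc, Romero, Petrov. So position 2.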